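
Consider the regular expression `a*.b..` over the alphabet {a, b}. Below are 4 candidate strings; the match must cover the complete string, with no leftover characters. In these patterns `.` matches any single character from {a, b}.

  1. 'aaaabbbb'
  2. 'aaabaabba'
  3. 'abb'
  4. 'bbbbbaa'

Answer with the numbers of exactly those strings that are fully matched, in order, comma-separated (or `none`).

1 → match
2 → no match
3 → no match
4 → no match

1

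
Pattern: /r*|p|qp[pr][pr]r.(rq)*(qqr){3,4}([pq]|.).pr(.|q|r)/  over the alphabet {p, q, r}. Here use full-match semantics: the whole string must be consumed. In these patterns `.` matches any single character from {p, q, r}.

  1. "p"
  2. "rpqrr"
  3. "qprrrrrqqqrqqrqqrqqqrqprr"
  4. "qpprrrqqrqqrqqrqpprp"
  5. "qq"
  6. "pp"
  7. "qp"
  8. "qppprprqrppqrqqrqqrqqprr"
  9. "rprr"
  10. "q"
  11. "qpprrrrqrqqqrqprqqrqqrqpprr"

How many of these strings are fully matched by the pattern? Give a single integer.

1 → match
2 → no match
3 → no match
4 → match
5 → no match
6 → no match
7 → no match
8 → no match
9 → no match
10 → no match
11 → no match
Total matched: 2

2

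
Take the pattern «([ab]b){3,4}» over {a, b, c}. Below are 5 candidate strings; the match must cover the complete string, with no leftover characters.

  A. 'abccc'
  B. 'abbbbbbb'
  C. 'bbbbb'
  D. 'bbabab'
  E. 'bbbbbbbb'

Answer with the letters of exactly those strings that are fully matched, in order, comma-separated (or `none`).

B, D, E

A → no match — must end with 'b'
B → match
C → no match
D → match
E → match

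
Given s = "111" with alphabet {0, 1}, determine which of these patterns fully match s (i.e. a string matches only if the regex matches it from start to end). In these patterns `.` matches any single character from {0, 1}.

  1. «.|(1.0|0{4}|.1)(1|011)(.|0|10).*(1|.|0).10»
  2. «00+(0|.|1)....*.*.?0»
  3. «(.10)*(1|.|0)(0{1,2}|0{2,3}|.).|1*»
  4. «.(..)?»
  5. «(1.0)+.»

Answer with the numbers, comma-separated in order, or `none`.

1 → no match
2 → no match — must start with "00"
3 → match
4 → match
5 → no match

3, 4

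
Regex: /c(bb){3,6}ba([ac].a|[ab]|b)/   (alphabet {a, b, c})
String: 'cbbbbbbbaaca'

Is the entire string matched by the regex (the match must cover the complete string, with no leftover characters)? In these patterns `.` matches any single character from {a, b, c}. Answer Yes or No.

Yes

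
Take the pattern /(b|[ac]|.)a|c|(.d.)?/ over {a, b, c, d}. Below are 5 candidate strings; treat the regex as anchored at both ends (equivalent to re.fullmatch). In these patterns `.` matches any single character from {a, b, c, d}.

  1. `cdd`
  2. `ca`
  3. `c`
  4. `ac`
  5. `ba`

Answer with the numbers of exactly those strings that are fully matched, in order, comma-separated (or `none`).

1 → match
2 → match
3 → match
4 → no match
5 → match

1, 2, 3, 5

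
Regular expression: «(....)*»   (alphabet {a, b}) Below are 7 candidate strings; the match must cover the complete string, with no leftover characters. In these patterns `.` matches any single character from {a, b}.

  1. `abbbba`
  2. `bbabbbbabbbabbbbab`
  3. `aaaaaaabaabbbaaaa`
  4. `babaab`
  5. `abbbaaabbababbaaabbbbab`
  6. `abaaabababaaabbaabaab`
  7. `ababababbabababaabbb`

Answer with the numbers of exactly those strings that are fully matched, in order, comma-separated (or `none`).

7

1 → no match
2 → no match
3 → no match
4 → no match
5 → no match
6 → no match
7 → match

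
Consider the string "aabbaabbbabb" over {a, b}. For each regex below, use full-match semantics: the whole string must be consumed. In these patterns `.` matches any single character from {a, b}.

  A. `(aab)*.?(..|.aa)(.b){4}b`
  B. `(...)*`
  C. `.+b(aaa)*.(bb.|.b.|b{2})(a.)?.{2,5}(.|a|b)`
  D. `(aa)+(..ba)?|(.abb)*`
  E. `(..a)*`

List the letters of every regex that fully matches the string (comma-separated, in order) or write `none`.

A → no match
B → match
C → match
D → match
E → no match

B, C, D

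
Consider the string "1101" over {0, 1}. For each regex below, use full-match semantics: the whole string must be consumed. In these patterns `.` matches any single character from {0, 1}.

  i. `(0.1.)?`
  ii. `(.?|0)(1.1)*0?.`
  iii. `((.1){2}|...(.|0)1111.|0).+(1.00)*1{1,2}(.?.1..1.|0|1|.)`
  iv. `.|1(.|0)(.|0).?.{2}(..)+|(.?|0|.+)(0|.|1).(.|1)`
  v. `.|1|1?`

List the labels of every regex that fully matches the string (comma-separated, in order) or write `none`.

iv

i → no match
ii → no match
iii → no match
iv → match
v → no match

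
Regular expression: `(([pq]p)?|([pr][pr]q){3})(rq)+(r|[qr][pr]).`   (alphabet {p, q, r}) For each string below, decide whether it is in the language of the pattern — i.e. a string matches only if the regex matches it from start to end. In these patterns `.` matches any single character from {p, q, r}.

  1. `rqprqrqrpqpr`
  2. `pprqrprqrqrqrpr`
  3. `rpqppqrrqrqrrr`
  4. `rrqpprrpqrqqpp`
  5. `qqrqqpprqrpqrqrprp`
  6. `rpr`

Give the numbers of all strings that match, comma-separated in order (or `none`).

3

1 → no match
2 → no match
3 → match
4 → no match
5 → no match
6 → no match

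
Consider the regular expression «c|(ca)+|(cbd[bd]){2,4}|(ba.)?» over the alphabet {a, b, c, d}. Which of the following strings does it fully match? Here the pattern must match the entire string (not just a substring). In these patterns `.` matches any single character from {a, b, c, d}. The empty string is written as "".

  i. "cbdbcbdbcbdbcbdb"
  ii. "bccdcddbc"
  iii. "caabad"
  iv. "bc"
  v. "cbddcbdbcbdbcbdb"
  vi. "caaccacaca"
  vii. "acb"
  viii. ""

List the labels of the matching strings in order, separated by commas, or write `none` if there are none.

i → match
ii → no match
iii → no match
iv → no match
v → match
vi → no match
vii → no match
viii → match

i, v, viii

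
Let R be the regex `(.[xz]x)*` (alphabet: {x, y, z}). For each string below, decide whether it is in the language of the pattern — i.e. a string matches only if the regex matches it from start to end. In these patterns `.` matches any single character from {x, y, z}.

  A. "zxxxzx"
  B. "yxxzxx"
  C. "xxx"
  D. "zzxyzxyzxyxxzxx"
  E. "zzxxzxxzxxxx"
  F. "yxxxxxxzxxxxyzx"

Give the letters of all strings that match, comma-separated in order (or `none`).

A, B, C, D, E, F

A → match
B → match
C → match
D → match
E → match
F → match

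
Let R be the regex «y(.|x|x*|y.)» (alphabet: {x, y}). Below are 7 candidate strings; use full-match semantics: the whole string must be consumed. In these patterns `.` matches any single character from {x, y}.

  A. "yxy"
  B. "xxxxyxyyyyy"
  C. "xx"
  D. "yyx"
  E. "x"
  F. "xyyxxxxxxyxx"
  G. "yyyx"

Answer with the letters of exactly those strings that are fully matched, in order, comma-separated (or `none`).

A → no match
B → no match — must start with "y"
C → no match — must start with "y"
D → match
E → no match — must start with "y"
F → no match — must start with "y"
G → no match

D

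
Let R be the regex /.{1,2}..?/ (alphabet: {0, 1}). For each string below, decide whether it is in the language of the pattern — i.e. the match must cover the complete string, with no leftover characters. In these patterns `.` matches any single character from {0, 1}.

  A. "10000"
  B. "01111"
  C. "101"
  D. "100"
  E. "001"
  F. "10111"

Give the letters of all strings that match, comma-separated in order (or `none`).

A → no match
B → no match
C → match
D → match
E → match
F → no match

C, D, E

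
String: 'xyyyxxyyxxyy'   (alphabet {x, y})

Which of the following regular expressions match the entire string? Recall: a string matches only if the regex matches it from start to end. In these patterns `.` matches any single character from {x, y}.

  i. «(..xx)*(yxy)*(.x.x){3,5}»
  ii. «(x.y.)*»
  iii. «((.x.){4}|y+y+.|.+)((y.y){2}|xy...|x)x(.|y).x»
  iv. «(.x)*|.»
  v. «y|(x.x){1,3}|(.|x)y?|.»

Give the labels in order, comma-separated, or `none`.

ii

i → no match — must end with 'x'
ii → match
iii → no match — must end with 'x'
iv → no match
v → no match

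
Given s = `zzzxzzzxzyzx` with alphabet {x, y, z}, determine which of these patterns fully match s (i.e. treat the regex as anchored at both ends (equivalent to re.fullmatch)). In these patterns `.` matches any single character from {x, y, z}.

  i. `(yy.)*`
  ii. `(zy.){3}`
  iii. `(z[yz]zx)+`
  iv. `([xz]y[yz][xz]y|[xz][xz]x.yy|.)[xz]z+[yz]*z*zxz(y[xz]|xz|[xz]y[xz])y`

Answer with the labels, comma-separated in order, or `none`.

i → no match
ii → no match — must start with `zy`
iii → match
iv → no match — must end with `y`

iii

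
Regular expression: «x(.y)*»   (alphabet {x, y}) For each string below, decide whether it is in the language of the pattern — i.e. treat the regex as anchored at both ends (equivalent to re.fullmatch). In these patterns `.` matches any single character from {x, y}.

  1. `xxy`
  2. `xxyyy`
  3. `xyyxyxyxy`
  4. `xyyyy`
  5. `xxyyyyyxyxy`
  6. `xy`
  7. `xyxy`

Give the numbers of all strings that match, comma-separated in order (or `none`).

1, 2, 3, 4, 5

1 → match
2 → match
3 → match
4 → match
5 → match
6 → no match
7 → no match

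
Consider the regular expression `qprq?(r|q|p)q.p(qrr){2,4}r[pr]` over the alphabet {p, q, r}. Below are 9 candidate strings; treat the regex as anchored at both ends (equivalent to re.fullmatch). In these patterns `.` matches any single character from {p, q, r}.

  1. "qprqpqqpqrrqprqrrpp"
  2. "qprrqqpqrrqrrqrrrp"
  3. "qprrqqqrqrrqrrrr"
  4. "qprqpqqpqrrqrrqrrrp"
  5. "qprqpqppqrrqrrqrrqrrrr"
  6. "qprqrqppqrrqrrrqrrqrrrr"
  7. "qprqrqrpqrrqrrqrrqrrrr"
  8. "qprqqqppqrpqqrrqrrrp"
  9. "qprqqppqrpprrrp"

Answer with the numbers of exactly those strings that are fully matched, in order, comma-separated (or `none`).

2, 4, 5, 7

1 → no match
2 → match
3 → no match
4 → match
5 → match
6 → no match
7 → match
8 → no match
9 → no match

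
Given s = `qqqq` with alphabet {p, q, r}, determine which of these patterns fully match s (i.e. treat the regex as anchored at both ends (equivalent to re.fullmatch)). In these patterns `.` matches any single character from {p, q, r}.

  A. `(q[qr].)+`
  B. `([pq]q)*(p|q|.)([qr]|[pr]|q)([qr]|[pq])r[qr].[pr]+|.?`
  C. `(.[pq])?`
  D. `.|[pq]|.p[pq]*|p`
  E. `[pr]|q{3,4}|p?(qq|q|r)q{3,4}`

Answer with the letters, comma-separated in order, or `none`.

A → no match
B → no match
C → no match
D → no match
E → match

E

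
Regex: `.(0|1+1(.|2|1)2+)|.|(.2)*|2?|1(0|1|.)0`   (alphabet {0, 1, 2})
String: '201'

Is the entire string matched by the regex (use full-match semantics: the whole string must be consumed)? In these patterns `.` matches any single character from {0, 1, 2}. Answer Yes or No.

No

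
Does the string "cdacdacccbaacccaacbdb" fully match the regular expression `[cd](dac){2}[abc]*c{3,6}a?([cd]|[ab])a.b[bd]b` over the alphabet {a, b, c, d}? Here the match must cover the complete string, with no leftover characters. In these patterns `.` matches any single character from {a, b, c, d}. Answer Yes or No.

Yes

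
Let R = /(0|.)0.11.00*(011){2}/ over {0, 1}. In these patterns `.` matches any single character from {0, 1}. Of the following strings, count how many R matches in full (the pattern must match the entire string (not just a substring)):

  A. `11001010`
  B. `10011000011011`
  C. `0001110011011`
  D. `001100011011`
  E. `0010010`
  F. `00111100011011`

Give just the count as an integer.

A. `11001010` → no match — must end with `011`
B → match
C → match
D. `001100011011` → no match
E. `0010010` → no match — must end with `011`
F → match
Total matched: 3

3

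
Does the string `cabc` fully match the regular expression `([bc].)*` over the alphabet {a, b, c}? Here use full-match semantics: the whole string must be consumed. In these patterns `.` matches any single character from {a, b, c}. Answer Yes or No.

Yes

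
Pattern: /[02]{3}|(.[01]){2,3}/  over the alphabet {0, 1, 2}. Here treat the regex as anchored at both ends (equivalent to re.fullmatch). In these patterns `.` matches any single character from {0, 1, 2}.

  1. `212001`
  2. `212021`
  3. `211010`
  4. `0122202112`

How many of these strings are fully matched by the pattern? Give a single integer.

3

1 → match
2 → match
3 → match
4 → no match
Total matched: 3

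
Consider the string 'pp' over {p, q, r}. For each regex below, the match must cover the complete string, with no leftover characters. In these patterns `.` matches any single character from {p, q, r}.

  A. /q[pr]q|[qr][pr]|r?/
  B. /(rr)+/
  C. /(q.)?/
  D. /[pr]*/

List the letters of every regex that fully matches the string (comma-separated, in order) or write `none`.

D

A → no match
B → no match — must start with 'rr'
C → no match
D → match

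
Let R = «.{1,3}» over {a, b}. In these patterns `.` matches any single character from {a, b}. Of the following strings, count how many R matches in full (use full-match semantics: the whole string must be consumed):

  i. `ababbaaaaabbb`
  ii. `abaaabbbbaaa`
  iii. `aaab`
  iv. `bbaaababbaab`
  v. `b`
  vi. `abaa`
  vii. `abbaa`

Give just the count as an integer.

1

i → no match
ii → no match
iii → no match
iv → no match
v → match
vi → no match
vii → no match
Total matched: 1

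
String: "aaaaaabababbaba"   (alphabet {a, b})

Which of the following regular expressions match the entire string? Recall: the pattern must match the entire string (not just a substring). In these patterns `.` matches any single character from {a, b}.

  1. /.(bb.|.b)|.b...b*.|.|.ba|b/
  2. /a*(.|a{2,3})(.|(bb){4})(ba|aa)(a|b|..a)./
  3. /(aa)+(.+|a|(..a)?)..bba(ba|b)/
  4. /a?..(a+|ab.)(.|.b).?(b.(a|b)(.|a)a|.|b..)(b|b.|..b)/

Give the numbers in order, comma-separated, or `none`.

1 → no match
2 → no match
3 → match
4 → match

3, 4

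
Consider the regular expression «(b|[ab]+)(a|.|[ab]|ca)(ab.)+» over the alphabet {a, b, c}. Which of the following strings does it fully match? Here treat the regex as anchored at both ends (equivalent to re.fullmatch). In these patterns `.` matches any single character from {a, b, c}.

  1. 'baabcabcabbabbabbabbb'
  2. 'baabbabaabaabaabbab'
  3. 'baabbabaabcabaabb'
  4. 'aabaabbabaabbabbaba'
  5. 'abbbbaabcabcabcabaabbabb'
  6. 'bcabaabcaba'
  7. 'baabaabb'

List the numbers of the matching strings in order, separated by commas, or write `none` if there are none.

1 → no match
2 → no match
3 → match
4 → match
5 → match
6. 'bcabaabcaba' → match
7. 'baabaabb' → match

3, 4, 5, 6, 7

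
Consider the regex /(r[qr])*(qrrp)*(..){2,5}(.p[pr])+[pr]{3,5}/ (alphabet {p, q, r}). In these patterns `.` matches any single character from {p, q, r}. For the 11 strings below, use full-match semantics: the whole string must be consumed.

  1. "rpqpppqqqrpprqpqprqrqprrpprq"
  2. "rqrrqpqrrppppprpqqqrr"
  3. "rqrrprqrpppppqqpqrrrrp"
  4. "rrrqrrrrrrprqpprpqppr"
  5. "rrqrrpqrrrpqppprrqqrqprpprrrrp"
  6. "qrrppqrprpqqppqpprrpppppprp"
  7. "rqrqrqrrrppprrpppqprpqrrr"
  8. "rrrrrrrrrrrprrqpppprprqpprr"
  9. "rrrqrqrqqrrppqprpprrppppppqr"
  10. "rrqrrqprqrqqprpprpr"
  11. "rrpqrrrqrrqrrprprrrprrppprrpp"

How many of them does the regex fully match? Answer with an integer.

0

1 → no match
2 → no match
3 → no match
4 → no match
5 → no match
6 → no match
7 → no match
8 → no match
9 → no match
10 → no match
11 → no match
Total matched: 0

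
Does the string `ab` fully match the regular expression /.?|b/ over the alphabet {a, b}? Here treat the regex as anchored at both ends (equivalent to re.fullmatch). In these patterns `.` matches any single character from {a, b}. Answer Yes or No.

No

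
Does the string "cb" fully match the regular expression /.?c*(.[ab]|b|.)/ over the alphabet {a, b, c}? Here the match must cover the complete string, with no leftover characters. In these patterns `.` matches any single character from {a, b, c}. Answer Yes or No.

Yes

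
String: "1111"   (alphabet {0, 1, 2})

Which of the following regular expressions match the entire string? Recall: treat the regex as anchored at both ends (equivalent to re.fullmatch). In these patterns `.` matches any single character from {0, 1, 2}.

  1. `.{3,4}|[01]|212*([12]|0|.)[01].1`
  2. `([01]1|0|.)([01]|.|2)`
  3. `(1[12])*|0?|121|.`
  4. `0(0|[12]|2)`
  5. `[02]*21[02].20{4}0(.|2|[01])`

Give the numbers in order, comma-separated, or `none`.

1, 3

1 → match
2 → no match
3 → match
4 → no match — must start with "0"
5 → no match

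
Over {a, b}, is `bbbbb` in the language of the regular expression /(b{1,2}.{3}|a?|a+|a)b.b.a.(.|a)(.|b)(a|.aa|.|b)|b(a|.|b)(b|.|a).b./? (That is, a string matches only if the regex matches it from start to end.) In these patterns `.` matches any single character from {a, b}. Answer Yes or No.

No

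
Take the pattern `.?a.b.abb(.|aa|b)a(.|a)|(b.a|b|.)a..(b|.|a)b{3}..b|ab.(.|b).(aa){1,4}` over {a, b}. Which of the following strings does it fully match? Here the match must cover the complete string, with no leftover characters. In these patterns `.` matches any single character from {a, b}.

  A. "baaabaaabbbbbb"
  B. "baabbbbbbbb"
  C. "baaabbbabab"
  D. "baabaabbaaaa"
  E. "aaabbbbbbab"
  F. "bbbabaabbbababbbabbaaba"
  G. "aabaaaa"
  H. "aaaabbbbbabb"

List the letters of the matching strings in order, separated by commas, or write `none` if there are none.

B, D, E

A → no match
B → match
C → no match
D → match
E → match
F → no match
G → no match
H → no match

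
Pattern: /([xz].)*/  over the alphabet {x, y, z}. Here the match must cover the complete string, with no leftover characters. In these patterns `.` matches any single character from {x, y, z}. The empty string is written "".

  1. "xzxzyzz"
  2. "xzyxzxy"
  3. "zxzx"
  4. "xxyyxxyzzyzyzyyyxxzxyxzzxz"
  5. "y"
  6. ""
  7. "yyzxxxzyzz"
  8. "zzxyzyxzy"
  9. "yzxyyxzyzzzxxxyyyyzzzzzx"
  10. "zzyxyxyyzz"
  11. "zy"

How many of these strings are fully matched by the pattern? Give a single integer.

1 → no match
2 → no match
3 → match
4 → no match
5 → no match
6 → match
7 → no match
8 → no match
9 → no match
10 → no match
11 → match
Total matched: 3

3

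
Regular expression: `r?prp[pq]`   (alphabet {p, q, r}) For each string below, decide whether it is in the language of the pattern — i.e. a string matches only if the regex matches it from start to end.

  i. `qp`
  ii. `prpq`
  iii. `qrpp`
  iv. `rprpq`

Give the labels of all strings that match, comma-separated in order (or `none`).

i → no match
ii → match
iii → no match
iv → match

ii, iv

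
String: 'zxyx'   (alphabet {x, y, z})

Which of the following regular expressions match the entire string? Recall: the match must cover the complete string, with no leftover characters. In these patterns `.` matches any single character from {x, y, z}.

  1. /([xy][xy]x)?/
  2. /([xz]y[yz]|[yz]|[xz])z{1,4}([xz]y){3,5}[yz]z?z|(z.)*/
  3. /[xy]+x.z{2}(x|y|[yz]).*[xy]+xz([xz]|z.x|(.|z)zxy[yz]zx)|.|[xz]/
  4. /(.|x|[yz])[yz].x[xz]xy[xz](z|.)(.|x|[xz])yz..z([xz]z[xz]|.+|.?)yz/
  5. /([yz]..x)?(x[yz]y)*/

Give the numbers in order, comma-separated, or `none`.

5

1 → no match
2 → no match
3 → no match
4 → no match — must end with 'yz'
5 → match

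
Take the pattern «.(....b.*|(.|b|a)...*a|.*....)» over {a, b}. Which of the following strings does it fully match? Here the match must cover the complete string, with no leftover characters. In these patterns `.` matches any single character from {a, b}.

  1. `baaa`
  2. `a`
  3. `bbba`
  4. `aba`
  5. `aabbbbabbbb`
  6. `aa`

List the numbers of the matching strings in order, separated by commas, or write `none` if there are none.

1 → no match
2 → no match
3 → no match
4 → no match
5 → match
6 → no match

5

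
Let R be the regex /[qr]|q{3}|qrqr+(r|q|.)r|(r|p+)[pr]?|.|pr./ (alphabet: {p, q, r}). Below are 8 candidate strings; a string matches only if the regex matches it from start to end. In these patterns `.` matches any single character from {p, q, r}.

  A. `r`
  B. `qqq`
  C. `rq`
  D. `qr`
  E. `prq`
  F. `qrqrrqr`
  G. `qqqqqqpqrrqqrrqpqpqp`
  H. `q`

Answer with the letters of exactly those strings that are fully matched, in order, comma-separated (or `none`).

A, B, E, F, H

A → match
B → match
C → no match
D → no match
E → match
F → match
G → no match
H → match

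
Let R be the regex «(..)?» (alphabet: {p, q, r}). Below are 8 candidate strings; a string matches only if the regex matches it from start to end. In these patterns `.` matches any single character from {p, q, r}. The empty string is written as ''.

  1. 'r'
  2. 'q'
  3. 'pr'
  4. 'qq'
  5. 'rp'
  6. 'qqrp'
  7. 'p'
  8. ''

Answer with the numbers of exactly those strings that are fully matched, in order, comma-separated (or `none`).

1 → no match
2 → no match
3 → match
4 → match
5 → match
6 → no match
7 → no match
8 → match

3, 4, 5, 8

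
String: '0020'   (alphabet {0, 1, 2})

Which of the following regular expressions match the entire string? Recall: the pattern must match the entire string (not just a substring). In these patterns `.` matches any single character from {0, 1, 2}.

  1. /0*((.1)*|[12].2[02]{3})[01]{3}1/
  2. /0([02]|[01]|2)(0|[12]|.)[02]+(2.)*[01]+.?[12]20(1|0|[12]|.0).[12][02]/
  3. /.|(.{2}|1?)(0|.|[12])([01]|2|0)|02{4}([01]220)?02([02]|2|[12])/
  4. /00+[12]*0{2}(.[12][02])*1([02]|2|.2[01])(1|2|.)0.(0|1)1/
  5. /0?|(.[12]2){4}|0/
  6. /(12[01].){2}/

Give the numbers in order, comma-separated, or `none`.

3

1 → no match — must end with '1'
2 → no match
3 → match
4 → no match — must end with '1'
5 → no match
6 → no match — must start with '12'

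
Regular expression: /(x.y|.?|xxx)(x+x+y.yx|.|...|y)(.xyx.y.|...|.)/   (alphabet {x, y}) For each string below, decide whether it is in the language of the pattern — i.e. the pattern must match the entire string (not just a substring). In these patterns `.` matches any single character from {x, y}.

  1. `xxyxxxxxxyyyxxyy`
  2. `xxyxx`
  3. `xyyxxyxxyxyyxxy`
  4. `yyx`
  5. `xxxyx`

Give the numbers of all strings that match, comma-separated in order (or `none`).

1 → match
2 → match
3 → no match
4 → match
5 → match

1, 2, 4, 5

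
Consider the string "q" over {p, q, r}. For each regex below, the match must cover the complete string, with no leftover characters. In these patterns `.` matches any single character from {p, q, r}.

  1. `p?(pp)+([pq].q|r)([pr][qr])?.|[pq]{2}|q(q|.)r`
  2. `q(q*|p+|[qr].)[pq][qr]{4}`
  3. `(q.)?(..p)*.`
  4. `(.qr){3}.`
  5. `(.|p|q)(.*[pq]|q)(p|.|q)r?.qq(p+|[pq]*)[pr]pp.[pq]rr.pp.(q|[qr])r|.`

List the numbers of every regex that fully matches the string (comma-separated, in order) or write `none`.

1 → no match
2 → no match
3 → match
4 → no match
5 → match

3, 5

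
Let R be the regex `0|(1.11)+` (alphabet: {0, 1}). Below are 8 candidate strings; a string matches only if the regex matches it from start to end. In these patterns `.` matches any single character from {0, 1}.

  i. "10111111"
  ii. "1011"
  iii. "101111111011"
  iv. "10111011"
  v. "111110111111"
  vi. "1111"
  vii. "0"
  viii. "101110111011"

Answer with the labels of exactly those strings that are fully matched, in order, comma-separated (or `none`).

i → match
ii → match
iii → match
iv → match
v → match
vi → match
vii → match
viii → match

i, ii, iii, iv, v, vi, vii, viii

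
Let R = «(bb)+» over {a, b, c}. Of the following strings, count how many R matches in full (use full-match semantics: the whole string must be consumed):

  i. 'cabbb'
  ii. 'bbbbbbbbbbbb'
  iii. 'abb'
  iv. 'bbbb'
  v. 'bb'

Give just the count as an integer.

3

i → no match — must start with 'bb'
ii → match
iii → no match — must start with 'bb'
iv → match
v → match
Total matched: 3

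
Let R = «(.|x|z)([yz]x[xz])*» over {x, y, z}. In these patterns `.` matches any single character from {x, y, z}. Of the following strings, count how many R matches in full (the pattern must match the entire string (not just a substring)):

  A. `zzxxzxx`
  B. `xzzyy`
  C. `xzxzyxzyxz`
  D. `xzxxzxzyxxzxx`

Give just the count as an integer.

A → match
B → no match
C → match
D → match
Total matched: 3

3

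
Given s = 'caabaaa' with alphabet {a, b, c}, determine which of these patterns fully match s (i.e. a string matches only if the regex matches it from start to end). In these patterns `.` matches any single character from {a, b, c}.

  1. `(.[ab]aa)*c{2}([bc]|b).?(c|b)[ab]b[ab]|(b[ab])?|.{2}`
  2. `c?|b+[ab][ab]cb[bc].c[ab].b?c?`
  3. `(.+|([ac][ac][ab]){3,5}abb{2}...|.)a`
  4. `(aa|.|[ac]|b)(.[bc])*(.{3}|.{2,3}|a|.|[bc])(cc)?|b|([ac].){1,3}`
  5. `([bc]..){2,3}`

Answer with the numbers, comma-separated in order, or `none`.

3

1 → no match
2 → no match
3 → match
4 → no match
5 → no match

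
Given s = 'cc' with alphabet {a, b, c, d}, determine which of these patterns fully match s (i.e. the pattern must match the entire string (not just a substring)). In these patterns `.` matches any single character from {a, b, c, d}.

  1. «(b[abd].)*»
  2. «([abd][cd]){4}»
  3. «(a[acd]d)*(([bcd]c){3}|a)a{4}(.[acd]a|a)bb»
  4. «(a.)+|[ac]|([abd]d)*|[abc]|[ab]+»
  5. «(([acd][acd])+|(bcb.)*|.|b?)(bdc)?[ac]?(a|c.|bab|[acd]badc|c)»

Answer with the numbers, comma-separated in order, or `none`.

5

1 → no match
2 → no match
3 → no match — must end with 'abb'
4 → no match
5 → match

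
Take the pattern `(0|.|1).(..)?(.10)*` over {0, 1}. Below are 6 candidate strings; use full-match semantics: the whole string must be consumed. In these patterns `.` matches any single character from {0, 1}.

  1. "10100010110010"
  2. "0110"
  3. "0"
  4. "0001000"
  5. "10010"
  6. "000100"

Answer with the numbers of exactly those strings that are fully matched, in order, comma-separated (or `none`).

1 → no match
2 → match
3 → no match
4 → no match
5 → match
6 → no match

2, 5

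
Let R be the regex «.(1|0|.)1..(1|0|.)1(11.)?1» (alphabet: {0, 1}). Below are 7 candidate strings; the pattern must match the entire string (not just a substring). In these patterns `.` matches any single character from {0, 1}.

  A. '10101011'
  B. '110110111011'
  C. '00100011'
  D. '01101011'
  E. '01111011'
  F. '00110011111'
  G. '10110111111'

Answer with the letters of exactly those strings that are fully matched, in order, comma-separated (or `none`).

A → match
B → no match
C → match
D → match
E → match
F → match
G → match

A, C, D, E, F, G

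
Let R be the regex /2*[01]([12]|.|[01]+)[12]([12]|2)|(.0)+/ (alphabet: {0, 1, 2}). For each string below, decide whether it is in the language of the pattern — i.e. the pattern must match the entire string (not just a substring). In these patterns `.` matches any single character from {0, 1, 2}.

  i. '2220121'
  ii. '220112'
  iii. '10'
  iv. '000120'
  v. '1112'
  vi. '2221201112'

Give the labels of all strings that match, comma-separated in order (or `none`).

i. '2220121' → match
ii. '220112' → match
iii. '10' → match
iv. '000120' → no match
v. '1112' → match
vi. '2221201112' → no match

i, ii, iii, v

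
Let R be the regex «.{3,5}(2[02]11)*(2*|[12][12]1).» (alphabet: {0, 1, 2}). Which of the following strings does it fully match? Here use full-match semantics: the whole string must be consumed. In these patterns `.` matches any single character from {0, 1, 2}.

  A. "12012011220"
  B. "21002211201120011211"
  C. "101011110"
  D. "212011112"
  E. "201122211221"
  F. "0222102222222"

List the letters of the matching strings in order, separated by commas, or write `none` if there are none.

A. "12012011220" → match
B → no match
C. "101011110" → match
D. "212011112" → match
E. "201122211221" → match
F → no match

A, C, D, E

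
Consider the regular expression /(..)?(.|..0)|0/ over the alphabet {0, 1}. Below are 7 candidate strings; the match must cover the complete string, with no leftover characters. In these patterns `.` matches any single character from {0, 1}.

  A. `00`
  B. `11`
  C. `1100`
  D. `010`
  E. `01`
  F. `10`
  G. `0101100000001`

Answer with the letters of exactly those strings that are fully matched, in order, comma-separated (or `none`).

D

A → no match
B → no match
C → no match
D → match
E → no match
F → no match
G → no match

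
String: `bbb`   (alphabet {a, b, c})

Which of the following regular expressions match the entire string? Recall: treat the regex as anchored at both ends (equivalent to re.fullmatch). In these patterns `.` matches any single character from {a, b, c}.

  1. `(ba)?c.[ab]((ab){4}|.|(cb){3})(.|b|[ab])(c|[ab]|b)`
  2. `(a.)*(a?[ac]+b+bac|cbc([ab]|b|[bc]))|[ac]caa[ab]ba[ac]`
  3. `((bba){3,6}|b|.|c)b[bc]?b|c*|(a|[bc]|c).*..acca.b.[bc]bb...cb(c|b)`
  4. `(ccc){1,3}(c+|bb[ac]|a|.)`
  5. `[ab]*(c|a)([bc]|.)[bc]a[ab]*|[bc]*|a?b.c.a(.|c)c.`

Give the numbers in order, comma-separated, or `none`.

3, 5

1 → no match
2 → no match
3 → match
4 → no match — must start with `ccc`
5 → match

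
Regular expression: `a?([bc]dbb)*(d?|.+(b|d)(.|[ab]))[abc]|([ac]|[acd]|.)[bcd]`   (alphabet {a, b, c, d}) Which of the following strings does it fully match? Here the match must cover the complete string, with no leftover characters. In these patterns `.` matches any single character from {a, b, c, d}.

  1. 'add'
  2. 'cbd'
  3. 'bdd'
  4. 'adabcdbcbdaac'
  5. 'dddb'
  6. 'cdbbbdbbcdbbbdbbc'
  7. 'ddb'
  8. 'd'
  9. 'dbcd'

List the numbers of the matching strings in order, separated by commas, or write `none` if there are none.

1. 'add' → no match
2. 'cbd' → no match
3. 'bdd' → no match
4 → no match
5. 'dddb' → match
6 → match
7. 'ddb' → no match
8. 'd' → no match
9. 'dbcd' → no match

5, 6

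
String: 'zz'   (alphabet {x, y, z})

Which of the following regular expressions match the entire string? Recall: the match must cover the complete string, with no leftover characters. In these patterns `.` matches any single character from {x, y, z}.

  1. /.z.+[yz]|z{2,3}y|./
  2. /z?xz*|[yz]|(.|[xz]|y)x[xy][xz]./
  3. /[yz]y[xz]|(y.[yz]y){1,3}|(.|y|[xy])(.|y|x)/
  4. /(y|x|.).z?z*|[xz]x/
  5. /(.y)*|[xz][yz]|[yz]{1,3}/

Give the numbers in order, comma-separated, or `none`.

1 → no match
2 → no match
3 → match
4 → match
5 → match

3, 4, 5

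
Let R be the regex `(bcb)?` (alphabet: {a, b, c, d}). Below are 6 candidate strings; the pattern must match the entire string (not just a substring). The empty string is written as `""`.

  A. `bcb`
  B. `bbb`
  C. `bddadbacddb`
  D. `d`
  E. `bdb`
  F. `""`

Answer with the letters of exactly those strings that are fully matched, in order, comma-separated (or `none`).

A → match
B → no match
C → no match
D → no match
E → no match
F → match

A, F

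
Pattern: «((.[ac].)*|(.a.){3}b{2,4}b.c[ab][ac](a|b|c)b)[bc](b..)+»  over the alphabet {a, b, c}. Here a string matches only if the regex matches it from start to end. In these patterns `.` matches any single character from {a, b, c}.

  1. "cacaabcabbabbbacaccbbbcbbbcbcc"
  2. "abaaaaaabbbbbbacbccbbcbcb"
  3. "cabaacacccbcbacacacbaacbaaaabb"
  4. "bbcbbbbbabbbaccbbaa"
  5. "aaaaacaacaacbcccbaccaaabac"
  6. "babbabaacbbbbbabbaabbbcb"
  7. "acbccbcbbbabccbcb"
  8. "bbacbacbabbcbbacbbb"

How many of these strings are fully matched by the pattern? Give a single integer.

1

1 → no match
2 → no match
3 → no match
4 → no match
5 → no match
6 → no match
7 → no match
8 → match
Total matched: 1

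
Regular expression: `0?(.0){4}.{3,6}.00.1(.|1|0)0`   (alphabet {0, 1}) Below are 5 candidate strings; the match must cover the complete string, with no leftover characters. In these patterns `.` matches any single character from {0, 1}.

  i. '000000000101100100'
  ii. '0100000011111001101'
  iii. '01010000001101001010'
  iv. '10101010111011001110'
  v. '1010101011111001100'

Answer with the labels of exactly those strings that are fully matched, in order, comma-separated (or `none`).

i → no match
ii → no match — must end with '0'
iii → no match
iv → match
v → match

iv, v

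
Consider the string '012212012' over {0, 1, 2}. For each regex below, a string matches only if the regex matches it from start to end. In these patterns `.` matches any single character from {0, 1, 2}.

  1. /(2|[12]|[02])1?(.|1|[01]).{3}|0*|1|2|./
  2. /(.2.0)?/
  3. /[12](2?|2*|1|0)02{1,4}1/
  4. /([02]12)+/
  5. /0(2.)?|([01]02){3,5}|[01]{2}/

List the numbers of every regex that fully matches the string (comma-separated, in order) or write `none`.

4

1 → no match
2 → no match
3 → no match — must end with '21'
4 → match
5 → no match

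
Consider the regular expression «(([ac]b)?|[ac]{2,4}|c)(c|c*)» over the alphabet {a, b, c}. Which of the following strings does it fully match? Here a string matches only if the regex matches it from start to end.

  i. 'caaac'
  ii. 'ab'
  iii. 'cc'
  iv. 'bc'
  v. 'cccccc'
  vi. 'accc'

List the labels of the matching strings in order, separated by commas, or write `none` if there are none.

i → match
ii → match
iii → match
iv → no match
v → match
vi → match

i, ii, iii, v, vi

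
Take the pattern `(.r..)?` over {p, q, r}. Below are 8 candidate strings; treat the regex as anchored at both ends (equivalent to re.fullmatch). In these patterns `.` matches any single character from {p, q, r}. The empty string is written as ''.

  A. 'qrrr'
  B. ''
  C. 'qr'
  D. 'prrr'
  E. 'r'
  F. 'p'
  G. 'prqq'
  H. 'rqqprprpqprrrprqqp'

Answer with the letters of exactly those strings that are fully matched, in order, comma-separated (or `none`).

A, B, D, G

A → match
B → match
C → no match
D → match
E → no match
F → no match
G → match
H → no match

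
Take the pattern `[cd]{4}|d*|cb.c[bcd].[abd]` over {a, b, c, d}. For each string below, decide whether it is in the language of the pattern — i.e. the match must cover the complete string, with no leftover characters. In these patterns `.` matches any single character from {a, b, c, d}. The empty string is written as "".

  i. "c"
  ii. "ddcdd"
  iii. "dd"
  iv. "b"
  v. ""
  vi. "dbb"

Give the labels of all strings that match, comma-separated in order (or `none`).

iii, v

i → no match
ii → no match
iii → match
iv → no match
v → match
vi → no match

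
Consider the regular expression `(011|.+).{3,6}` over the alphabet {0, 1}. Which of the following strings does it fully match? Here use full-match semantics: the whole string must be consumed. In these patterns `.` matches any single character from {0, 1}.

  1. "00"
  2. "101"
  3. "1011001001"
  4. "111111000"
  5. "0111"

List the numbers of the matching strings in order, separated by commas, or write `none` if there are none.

3, 4, 5

1 → no match
2 → no match
3 → match
4 → match
5 → match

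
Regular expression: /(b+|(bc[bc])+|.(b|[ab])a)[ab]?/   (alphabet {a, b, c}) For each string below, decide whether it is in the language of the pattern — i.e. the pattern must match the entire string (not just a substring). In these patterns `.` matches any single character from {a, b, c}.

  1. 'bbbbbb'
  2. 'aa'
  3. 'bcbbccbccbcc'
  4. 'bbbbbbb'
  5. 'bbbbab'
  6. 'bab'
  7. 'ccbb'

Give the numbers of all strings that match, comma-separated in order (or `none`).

1. 'bbbbbb' → match
2. 'aa' → no match
3. 'bcbbccbccbcc' → match
4. 'bbbbbbb' → match
5. 'bbbbab' → no match
6. 'bab' → no match
7. 'ccbb' → no match

1, 3, 4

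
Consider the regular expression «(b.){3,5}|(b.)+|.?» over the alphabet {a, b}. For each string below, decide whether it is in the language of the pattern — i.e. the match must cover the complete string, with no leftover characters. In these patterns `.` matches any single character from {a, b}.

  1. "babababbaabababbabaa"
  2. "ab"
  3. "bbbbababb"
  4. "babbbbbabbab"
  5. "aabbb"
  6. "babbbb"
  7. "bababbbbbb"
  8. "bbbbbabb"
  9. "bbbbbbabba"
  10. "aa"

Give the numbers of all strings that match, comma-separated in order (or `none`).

6, 7, 8

1 → no match
2. "ab" → no match
3. "bbbbababb" → no match
4. "babbbbbabbab" → no match
5. "aabbb" → no match
6. "babbbb" → match
7. "bababbbbbb" → match
8. "bbbbbabb" → match
9. "bbbbbbabba" → no match
10. "aa" → no match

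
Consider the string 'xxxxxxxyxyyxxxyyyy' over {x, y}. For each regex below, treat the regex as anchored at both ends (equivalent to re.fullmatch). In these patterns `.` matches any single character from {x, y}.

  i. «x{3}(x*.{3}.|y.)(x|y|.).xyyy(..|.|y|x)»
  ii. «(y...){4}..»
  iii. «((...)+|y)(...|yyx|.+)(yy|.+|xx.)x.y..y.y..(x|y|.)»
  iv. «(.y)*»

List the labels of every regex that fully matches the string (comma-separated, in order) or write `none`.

i → match
ii → no match — must start with 'y'
iii → no match
iv → no match

i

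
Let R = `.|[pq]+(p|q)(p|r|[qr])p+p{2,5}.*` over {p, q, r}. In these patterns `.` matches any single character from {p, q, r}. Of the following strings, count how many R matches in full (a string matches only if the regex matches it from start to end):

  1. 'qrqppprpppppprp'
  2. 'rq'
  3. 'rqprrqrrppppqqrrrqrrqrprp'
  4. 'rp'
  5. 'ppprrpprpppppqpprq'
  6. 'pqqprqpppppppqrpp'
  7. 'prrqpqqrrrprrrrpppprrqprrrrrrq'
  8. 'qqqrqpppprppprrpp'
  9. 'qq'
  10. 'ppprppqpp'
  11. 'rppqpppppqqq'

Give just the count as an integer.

1 → no match
2 → no match
3 → no match
4 → no match
5 → no match
6 → no match
7 → no match
8 → no match
9 → no match
10 → no match
11 → no match
Total matched: 0

0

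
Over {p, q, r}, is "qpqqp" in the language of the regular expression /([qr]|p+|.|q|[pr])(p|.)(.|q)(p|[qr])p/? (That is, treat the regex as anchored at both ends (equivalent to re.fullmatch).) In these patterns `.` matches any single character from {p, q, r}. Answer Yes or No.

Yes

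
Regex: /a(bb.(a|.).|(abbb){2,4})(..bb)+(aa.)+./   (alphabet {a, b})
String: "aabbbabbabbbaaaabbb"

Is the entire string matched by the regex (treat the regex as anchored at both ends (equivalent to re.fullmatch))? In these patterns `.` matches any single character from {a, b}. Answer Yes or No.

No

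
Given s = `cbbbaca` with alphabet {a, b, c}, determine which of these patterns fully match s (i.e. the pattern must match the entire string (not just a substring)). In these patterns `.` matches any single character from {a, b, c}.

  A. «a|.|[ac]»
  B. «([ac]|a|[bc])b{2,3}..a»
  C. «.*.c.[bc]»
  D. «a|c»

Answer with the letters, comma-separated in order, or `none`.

A → no match
B → match
C → no match
D → no match

B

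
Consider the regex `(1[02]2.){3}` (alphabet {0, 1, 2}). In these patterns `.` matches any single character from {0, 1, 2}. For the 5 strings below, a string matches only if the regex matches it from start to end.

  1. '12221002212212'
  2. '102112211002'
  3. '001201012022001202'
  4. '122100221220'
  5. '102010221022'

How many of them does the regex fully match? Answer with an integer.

1 → no match
2 → no match
3 → no match — must start with '1'
4 → no match
5 → match
Total matched: 1

1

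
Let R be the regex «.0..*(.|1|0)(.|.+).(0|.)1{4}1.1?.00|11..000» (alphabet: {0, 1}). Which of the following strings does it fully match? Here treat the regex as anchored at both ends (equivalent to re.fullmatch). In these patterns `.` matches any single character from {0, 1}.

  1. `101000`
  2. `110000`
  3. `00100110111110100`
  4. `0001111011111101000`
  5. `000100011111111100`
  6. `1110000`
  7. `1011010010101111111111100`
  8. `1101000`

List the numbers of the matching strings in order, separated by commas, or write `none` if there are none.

3, 4, 5, 6, 7, 8

1 → no match
2 → no match
3 → match
4 → match
5 → match
6 → match
7 → match
8 → match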